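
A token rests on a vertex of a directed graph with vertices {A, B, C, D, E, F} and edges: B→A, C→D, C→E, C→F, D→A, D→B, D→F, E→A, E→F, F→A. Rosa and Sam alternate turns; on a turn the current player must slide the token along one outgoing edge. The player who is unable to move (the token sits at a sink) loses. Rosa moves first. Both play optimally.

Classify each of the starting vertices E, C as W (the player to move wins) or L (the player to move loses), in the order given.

Positions with no move are L. A position that does have a move is losing for the player to move precisely when every available move leads to a winning position for the opponent. Fill in the labels:
Every edge goes from a vertex to one that appears earlier in the order A, F, E, B, D, C, so processing vertices in that order labels each vertex after all of its successors.
A: no outgoing edge → L
F: can move to A, which is L ⇒ W
E: can move to A, which is L ⇒ W
B: can move to A, which is L ⇒ W
D: can move to A, which is L ⇒ W
C: moves to D(W), E(W), F(W); every one is W ⇒ L

E: W, C: L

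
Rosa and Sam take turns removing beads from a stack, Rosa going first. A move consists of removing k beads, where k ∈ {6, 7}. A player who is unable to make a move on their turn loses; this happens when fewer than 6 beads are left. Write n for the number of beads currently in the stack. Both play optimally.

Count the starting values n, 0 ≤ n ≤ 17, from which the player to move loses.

11

Label each position W (a win for the player to move) or L (a loss). A position with no legal move is L; any other position is W exactly when some move reaches an L, and L when every move reaches a W.
n=0: no move → L
n=1: no move → L
n=2: no move → L
n=3: no move → L
n=4: no move → L
n=5: no move → L
n=6: can move to 0, which is L ⇒ W
n=7: can move to 1, which is L ⇒ W
n=8: can move to 2, which is L ⇒ W
n=9: can move to 3, which is L ⇒ W
n=10: can move to 4, which is L ⇒ W
n=11: can move to 5, which is L ⇒ W
n=12: can move to 5, which is L ⇒ W
n=13: moves to 7(W), 6(W); every one is W ⇒ L
n=14: moves to 8(W), 7(W); every one is W ⇒ L
n=15: moves to 9(W), 8(W); every one is W ⇒ L
n=16: moves to 10(W), 9(W); every one is W ⇒ L
n=17: moves to 11(W), 10(W); every one is W ⇒ L
L entries with 0 ≤ n ≤ 17: n = 0, 1, 2, 3, 4, 5, 13, 14, 15, 16, 17; that makes 11.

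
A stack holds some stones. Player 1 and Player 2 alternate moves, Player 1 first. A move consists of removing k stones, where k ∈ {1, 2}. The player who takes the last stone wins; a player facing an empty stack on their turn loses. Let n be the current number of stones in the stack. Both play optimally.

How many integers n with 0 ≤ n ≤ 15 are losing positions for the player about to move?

Positions with no move are L. A position that does have a move is losing for the player to move precisely when every available move leads to a winning position for the opponent. Fill in the labels:
n=0: no move → L
n=1: →0(L), so W
n=2: →0(L), so W
n=3: →2(W), 1(W) — all W, so L
n=4: →3(L), so W
n=5: →3(L), so W
n=6: →5(W), 4(W) — all W, so L
n=7: →6(L), so W
n=8: →6(L), so W
n=9: →8(W), 7(W) — all W, so L
n=10: →9(L), so W
n=11: →9(L), so W
n=12: →11(W), 10(W) — all W, so L
n=13: →12(L), so W
n=14: →12(L), so W
n=15: →14(W), 13(W) — all W, so L
L entries with 0 ≤ n ≤ 15: n = 0, 3, 6, 9, 12, 15; that makes 6.

6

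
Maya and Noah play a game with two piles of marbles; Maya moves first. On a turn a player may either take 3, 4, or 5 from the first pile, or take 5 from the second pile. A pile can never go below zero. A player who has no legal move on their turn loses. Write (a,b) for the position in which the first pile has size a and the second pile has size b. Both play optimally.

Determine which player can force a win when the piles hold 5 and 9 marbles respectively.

Positions with no move are L. A position that does have a move is losing for the player to move precisely when every available move leads to a winning position for the opponent. Fill in the labels:
No move ever increases a pile, so every position that can arise here has a ≤ 5 and b ≤ 9; it is enough to label the cells with 0 ≤ a ≤ 5 and 0 ≤ b ≤ 9.
Every move lowers a or b (never raises either), so fill the grid row by row in increasing a, and left to right within a row: each cell's successors are then already labelled.
      b=0  b=1  b=2  b=3  b=4  b=5  b=6  b=7  b=8  b=9
a=0:    L    L    L    L    L    W    W    W    W    W
a=1:    L    L    L    L    L    W    W    W    W    W
a=2:    L    L    L    L    L    W    W    W    W    W
a=3:    W    W    W    W    W    L    L    L    L    L
a=4:    W    W    W    W    W    L    L    L    L    L
a=5:    W    W    W    W    W    L    L    L    L    L
Cells with no legal move (terminal, hence L): (0,0), (0,1), (0,2), (0,3), (0,4), (1,0), (1,1), (1,2), (1,3), (1,4), (2,0), (2,1), (2,2), (2,3), (2,4).
The remaining L cells, each justified by listing all of its moves:
(3,5): L (options (0,5)(W), (3,0)(W) are all W)
(3,6): L (options (0,6)(W), (3,1)(W) are all W)
(3,7): L (options (0,7)(W), (3,2)(W) are all W)
(3,8): L (options (0,8)(W), (3,3)(W) are all W)
(3,9): L (options (0,9)(W), (3,4)(W) are all W)
(4,5): L (options (1,5)(W), (0,5)(W), (4,0)(W) are all W)
(4,6): L (options (1,6)(W), (0,6)(W), (4,1)(W) are all W)
(4,7): L (options (1,7)(W), (0,7)(W), (4,2)(W) are all W)
(4,8): L (options (1,8)(W), (0,8)(W), (4,3)(W) are all W)
(4,9): L (options (1,9)(W), (0,9)(W), (4,4)(W) are all W)
(5,5): L (options (2,5)(W), (1,5)(W), (0,5)(W), (5,0)(W) are all W)
(5,6): L (options (2,6)(W), (1,6)(W), (0,6)(W), (5,1)(W) are all W)
(5,7): L (options (2,7)(W), (1,7)(W), (0,7)(W), (5,2)(W) are all W)
(5,8): L (options (2,8)(W), (1,8)(W), (0,8)(W), (5,3)(W) are all W)
(5,9): L (options (2,9)(W), (1,9)(W), (0,9)(W), (5,4)(W) are all W)
Every other cell has at least one move into one of the L cells above, so it is W.
Every move from (5,9) reaches a W position, so the mover loses.

Noah wins.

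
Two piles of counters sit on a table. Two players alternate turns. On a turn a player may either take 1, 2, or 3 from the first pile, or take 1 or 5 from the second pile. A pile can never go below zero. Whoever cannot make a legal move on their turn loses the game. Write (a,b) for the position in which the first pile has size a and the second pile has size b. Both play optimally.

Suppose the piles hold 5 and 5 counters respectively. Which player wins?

Label each position W (a win for the player to move) or L (a loss). A position with no legal move is L; any other position is W exactly when some move reaches an L, and L when every move reaches a W.
No move ever increases a pile, so every position that can arise here has a ≤ 5 and b ≤ 5; it is enough to label the cells with 0 ≤ a ≤ 5 and 0 ≤ b ≤ 5.
Every move lowers a or b (never raises either), so fill the grid row by row in increasing a, and left to right within a row: each cell's successors are then already labelled.
      b=0  b=1  b=2  b=3  b=4  b=5
a=0:    L    W    L    W    L    W
a=1:    W    L    W    L    W    L
a=2:    W    W    W    W    W    W
a=3:    W    W    W    W    W    W
a=4:    L    W    L    W    L    W
a=5:    W    L    W    L    W    L
Cells with no legal move (terminal, hence L): (0,0).
The remaining L cells, each justified by listing all of its moves:
(0,2): the only move is to (0,1)(W), a W ⇒ L
(0,4): the only move is to (0,3)(W), a W ⇒ L
(1,1): moves to (0,1)(W), (1,0)(W); every one is W ⇒ L
(1,3): moves to (0,3)(W), (1,2)(W); every one is W ⇒ L
(1,5): moves to (0,5)(W), (1,4)(W), (1,0)(W); every one is W ⇒ L
(4,0): moves to (3,0)(W), (2,0)(W), (1,0)(W); every one is W ⇒ L
(4,2): moves to (3,2)(W), (2,2)(W), (1,2)(W), (4,1)(W); every one is W ⇒ L
(4,4): moves to (3,4)(W), (2,4)(W), (1,4)(W), (4,3)(W); every one is W ⇒ L
(5,1): moves to (4,1)(W), (3,1)(W), (2,1)(W), (5,0)(W); every one is W ⇒ L
(5,3): moves to (4,3)(W), (3,3)(W), (2,3)(W), (5,2)(W); every one is W ⇒ L
(5,5): moves to (4,5)(W), (3,5)(W), (2,5)(W), (5,4)(W), (5,0)(W); every one is W ⇒ L
Every other cell has at least one move into one of the L cells above, so it is W.
The starting position (5,5) is L: whatever the player to move does, the opponent receives a W position.

The second player wins.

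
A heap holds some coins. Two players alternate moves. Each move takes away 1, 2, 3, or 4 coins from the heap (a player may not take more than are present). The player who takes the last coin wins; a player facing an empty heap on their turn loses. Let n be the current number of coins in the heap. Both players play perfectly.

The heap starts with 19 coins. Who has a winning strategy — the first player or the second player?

Build the W/L table. Terminal = L. A non-terminal position is W if it has a move to some L; otherwise it is L.
n=0: no move → L
n=1: can move to 0, which is L ⇒ W
n=2: can move to 0, which is L ⇒ W
n=3: can move to 0, which is L ⇒ W
n=4: can move to 0, which is L ⇒ W
n=5: moves to 4(W), 3(W), 2(W), 1(W); every one is W ⇒ L
n=6: can move to 5, which is L ⇒ W
n=7: can move to 5, which is L ⇒ W
n=8: can move to 5, which is L ⇒ W
n=9: can move to 5, which is L ⇒ W
n=10: moves to 9(W), 8(W), 7(W), 6(W); every one is W ⇒ L
n=11: can move to 10, which is L ⇒ W
n=12: can move to 10, which is L ⇒ W
n=13: can move to 10, which is L ⇒ W
n=14: can move to 10, which is L ⇒ W
n=15: moves to 14(W), 13(W), 12(W), 11(W); every one is W ⇒ L
n=16: can move to 15, which is L ⇒ W
n=17: can move to 15, which is L ⇒ W
n=18: can move to 15, which is L ⇒ W
n=19: can move to 15, which is L ⇒ W
From 19 the player to move can remove 4, leaving 15, reaching an L position.

The first player wins.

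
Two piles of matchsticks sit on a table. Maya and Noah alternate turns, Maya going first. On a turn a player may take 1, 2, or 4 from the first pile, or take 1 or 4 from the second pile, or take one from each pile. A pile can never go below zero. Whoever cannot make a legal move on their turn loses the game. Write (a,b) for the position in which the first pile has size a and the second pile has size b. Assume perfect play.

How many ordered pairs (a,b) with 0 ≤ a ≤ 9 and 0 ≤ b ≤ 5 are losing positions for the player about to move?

Compute win/loss labels from the base case upward. A position with no move is L. Any other position is W if it can reach an L in one move, else L.
Every move lowers a or b (never raises either), so fill the grid row by row in increasing a, and left to right within a row: each cell's successors are then already labelled.
      b=0  b=1  b=2  b=3  b=4  b=5
a=0:    L    W    L    W    W    L
a=1:    W    W    W    W    L    W
a=2:    W    L    W    L    W    W
a=3:    L    W    W    W    W    L
a=4:    W    W    W    W    L    W
a=5:    W    L    W    L    W    W
a=6:    L    W    W    W    W    L
a=7:    W    W    L    W    L    W
a=8:    W    L    W    W    W    W
a=9:    L    W    W    W    W    L
Cells with no legal move (terminal, hence L): (0,0).
The remaining L cells, each justified by listing all of its moves:
(0,2): →(0,1)(W) only, which is W, so L
(0,5): →(0,4)(W), (0,1)(W) — all W, so L
(1,4): →(0,4)(W), (1,3)(W), (1,0)(W), (0,3)(W) — all W, so L
(2,1): →(1,1)(W), (0,1)(W), (2,0)(W), (1,0)(W) — all W, so L
(2,3): →(1,3)(W), (0,3)(W), (2,2)(W), (1,2)(W) — all W, so L
(3,0): →(2,0)(W), (1,0)(W) — all W, so L
(3,5): →(2,5)(W), (1,5)(W), (3,4)(W), (3,1)(W), (2,4)(W) — all W, so L
(4,4): →(3,4)(W), (2,4)(W), (0,4)(W), (4,3)(W), (4,0)(W), (3,3)(W) — all W, so L
(5,1): →(4,1)(W), (3,1)(W), (1,1)(W), (5,0)(W), (4,0)(W) — all W, so L
(5,3): →(4,3)(W), (3,3)(W), (1,3)(W), (5,2)(W), (4,2)(W) — all W, so L
(6,0): →(5,0)(W), (4,0)(W), (2,0)(W) — all W, so L
(6,5): →(5,5)(W), (4,5)(W), (2,5)(W), (6,4)(W), (6,1)(W), (5,4)(W) — all W, so L
(7,2): →(6,2)(W), (5,2)(W), (3,2)(W), (7,1)(W), (6,1)(W) — all W, so L
(7,4): →(6,4)(W), (5,4)(W), (3,4)(W), (7,3)(W), (7,0)(W), (6,3)(W) — all W, so L
(8,1): →(7,1)(W), (6,1)(W), (4,1)(W), (8,0)(W), (7,0)(W) — all W, so L
(9,0): →(8,0)(W), (7,0)(W), (5,0)(W) — all W, so L
(9,5): →(8,5)(W), (7,5)(W), (5,5)(W), (9,4)(W), (9,1)(W), (8,4)(W) — all W, so L
Every other cell has at least one move into one of the L cells above, so it is W.
L cells per row: a=0: 3, a=1: 1, a=2: 2, a=3: 2, a=4: 1, a=5: 2, a=6: 2, a=7: 2, a=8: 1, a=9: 2; total 18.

18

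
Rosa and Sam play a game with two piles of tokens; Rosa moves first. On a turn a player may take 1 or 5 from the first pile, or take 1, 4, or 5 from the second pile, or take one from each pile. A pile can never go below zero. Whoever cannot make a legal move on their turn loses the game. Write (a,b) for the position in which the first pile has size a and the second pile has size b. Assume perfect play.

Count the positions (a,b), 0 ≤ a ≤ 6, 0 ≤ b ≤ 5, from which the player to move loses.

11

Classify positions by backward induction: terminal positions (no move available) are L. From any other position, the mover wins iff some move reaches an L.
Every move lowers a or b (never raises either), so fill the grid row by row in increasing a, and left to right within a row: each cell's successors are then already labelled.
      b=0  b=1  b=2  b=3  b=4  b=5
a=0:    L    W    L    W    W    W
a=1:    W    W    W    W    L    W
a=2:    L    W    L    W    W    W
a=3:    W    W    W    W    L    W
a=4:    L    W    L    W    W    W
a=5:    W    W    W    W    L    W
a=6:    L    W    L    W    W    W
Cells with no legal move (terminal, hence L): (0,0).
The remaining L cells, each justified by listing all of its moves:
(0,2): the only move is to (0,1)(W), a W ⇒ L
(1,4): moves to (0,4)(W), (1,3)(W), (1,0)(W), (0,3)(W); every one is W ⇒ L
(2,0): the only move is to (1,0)(W), a W ⇒ L
(2,2): moves to (1,2)(W), (2,1)(W), (1,1)(W); every one is W ⇒ L
(3,4): moves to (2,4)(W), (3,3)(W), (3,0)(W), (2,3)(W); every one is W ⇒ L
(4,0): the only move is to (3,0)(W), a W ⇒ L
(4,2): moves to (3,2)(W), (4,1)(W), (3,1)(W); every one is W ⇒ L
(5,4): moves to (4,4)(W), (0,4)(W), (5,3)(W), (5,0)(W), (4,3)(W); every one is W ⇒ L
(6,0): moves to (5,0)(W), (1,0)(W); every one is W ⇒ L
(6,2): moves to (5,2)(W), (1,2)(W), (6,1)(W), (5,1)(W); every one is W ⇒ L
Every other cell has at least one move into one of the L cells above, so it is W.
L cells per row: a=0: 2, a=1: 1, a=2: 2, a=3: 1, a=4: 2, a=5: 1, a=6: 2; total 11.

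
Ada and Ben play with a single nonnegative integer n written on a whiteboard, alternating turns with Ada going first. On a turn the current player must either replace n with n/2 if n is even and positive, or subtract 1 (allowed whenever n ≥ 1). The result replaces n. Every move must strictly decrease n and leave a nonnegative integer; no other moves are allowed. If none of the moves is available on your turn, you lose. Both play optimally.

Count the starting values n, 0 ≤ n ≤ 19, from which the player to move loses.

Work bottom-up. With no move the player to move loses. Otherwise the position is W if at least one move leads to an L position for the opponent, and L if every move leads to a W.
n=0: no move → L
n=1: reaches L-position 0 → W
n=2: only reaches 1(W), which is W → L
n=3: reaches L-position 2 → W
n=4: reaches L-position 2 → W
n=5: only reaches 4(W), which is W → L
n=6: reaches L-position 5 → W
n=7: only reaches 6(W), which is W → L
n=8: reaches L-position 7 → W
n=9: only reaches 8(W), which is W → L
n=10: reaches L-position 5 → W
n=11: only reaches 10(W), which is W → L
n=12: reaches L-position 11 → W
n=13: only reaches 12(W), which is W → L
n=14: reaches L-position 7 → W
n=15: only reaches 14(W), which is W → L
n=16: reaches L-position 15 → W
n=17: only reaches 16(W), which is W → L
n=18: reaches L-position 9 → W
n=19: only reaches 18(W), which is W → L
L entries with 0 ≤ n ≤ 19: n = 0, 2, 5, 7, 9, 11, 13, 15, 17, 19; that makes 10.

10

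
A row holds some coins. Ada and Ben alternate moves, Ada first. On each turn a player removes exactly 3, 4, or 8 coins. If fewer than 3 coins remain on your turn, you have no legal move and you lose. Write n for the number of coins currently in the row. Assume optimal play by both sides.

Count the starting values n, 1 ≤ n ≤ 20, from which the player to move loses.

Work bottom-up. With no move the player to move loses. Otherwise the position is W if at least one move leads to an L position for the opponent, and L if every move leads to a W.
n=0: no move → L
n=1: no move → L
n=2: no move → L
n=3: reaches L-position 0 → W
n=4: reaches L-position 1 → W
n=5: reaches L-position 2 → W
n=6: reaches L-position 2 → W
n=7: only reaches 4(W), 3(W), all W → L
n=8: reaches L-position 0 → W
n=9: reaches L-position 1 → W
n=10: reaches L-position 7 → W
n=11: reaches L-position 7 → W
n=12: only reaches 9(W), 8(W), 4(W), all W → L
n=13: only reaches 10(W), 9(W), 5(W), all W → L
n=14: only reaches 11(W), 10(W), 6(W), all W → L
n=15: reaches L-position 12 → W
n=16: reaches L-position 13 → W
n=17: reaches L-position 14 → W
n=18: reaches L-position 14 → W
n=19: only reaches 16(W), 15(W), 11(W), all W → L
n=20: reaches L-position 12 → W
L entries with 1 ≤ n ≤ 20 (n=0 is outside the asked range and is not counted): n = 1, 2, 7, 12, 13, 14, 19; that makes 7.

7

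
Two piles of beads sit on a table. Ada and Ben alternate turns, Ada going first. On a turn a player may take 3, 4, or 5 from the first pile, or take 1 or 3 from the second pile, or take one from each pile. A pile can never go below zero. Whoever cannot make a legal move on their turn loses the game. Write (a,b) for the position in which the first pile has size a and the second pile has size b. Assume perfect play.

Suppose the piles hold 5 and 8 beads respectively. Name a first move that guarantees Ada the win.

Move to (2,8).

Label each position W (a win for the player to move) or L (a loss). A position with no legal move is L; any other position is W exactly when some move reaches an L, and L when every move reaches a W.
No move ever increases a pile, so every position that can arise here has a ≤ 5 and b ≤ 8; it is enough to label the cells with 0 ≤ a ≤ 5 and 0 ≤ b ≤ 8.
Every move lowers a or b (never raises either), so fill the grid row by row in increasing a, and left to right within a row: each cell's successors are then already labelled.
      b=0  b=1  b=2  b=3  b=4  b=5  b=6  b=7  b=8
a=0:    L    W    L    W    L    W    L    W    L
a=1:    L    W    L    W    L    W    L    W    L
a=2:    L    W    L    W    L    W    L    W    L
a=3:    W    W    W    W    W    W    W    W    W
a=4:    W    L    W    L    W    L    W    L    W
a=5:    W    L    W    L    W    L    W    L    W
Cells with no legal move (terminal, hence L): (0,0), (1,0), (2,0).
The remaining L cells, each justified by listing all of its moves:
(0,2): →(0,1)(W) only, which is W, so L
(0,4): →(0,3)(W), (0,1)(W) — all W, so L
(0,6): →(0,5)(W), (0,3)(W) — all W, so L
(0,8): →(0,7)(W), (0,5)(W) — all W, so L
(1,2): →(1,1)(W), (0,1)(W) — all W, so L
(1,4): →(1,3)(W), (1,1)(W), (0,3)(W) — all W, so L
(1,6): →(1,5)(W), (1,3)(W), (0,5)(W) — all W, so L
(1,8): →(1,7)(W), (1,5)(W), (0,7)(W) — all W, so L
(2,2): →(2,1)(W), (1,1)(W) — all W, so L
(2,4): →(2,3)(W), (2,1)(W), (1,3)(W) — all W, so L
(2,6): →(2,5)(W), (2,3)(W), (1,5)(W) — all W, so L
(2,8): →(2,7)(W), (2,5)(W), (1,7)(W) — all W, so L
(4,1): →(1,1)(W), (0,1)(W), (4,0)(W), (3,0)(W) — all W, so L
(4,3): →(1,3)(W), (0,3)(W), (4,2)(W), (4,0)(W), (3,2)(W) — all W, so L
(4,5): →(1,5)(W), (0,5)(W), (4,4)(W), (4,2)(W), (3,4)(W) — all W, so L
(4,7): →(1,7)(W), (0,7)(W), (4,6)(W), (4,4)(W), (3,6)(W) — all W, so L
(5,1): →(2,1)(W), (1,1)(W), (0,1)(W), (5,0)(W), (4,0)(W) — all W, so L
(5,3): →(2,3)(W), (1,3)(W), (0,3)(W), (5,2)(W), (5,0)(W), (4,2)(W) — all W, so L
(5,5): →(2,5)(W), (1,5)(W), (0,5)(W), (5,4)(W), (5,2)(W), (4,4)(W) — all W, so L
(5,7): →(2,7)(W), (1,7)(W), (0,7)(W), (5,6)(W), (5,4)(W), (4,6)(W) — all W, so L
Every other cell has at least one move into one of the L cells above, so it is W.
From (5,8), the L positions reachable in one move are: (2,8), (1,8), (0,8), (5,7), (5,5), (4,7). Any move reaching one of these is winning.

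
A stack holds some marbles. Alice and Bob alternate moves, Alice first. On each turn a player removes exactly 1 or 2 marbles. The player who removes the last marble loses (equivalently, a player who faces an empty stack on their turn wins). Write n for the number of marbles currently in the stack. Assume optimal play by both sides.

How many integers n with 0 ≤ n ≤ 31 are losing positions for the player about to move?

11

Positions with no move are W. A position that does have a move is losing for the player to move precisely when every available move leads to a winning position for the opponent. Fill in the labels:
n=0: no move; the opponent has just taken the last marble and therefore loses → W
n=1: only reaches 0(W), which is W → L
n=2: reaches L-position 1 → W
n=3: reaches L-position 1 → W
n=4: only reaches 3(W), 2(W), all W → L
n=5: reaches L-position 4 → W
n=6: reaches L-position 4 → W
n=7: only reaches 6(W), 5(W), all W → L
n=8: reaches L-position 7 → W
n=9: reaches L-position 7 → W
n=10: only reaches 9(W), 8(W), all W → L
n=11: reaches L-position 10 → W
n=12: reaches L-position 10 → W
n=13: only reaches 12(W), 11(W), all W → L
n=14: reaches L-position 13 → W
n=15: reaches L-position 13 → W
n=16: only reaches 15(W), 14(W), all W → L
n=17: reaches L-position 16 → W
n=18: reaches L-position 16 → W
n=19: only reaches 18(W), 17(W), all W → L
n=20: reaches L-position 19 → W
n=21: reaches L-position 19 → W
n=22: only reaches 21(W), 20(W), all W → L
n=23: reaches L-position 22 → W
n=24: reaches L-position 22 → W
n=25: only reaches 24(W), 23(W), all W → L
n=26: reaches L-position 25 → W
n=27: reaches L-position 25 → W
n=28: only reaches 27(W), 26(W), all W → L
n=29: reaches L-position 28 → W
n=30: reaches L-position 28 → W
n=31: only reaches 30(W), 29(W), all W → L
L entries with 0 ≤ n ≤ 31: n = 1, 4, 7, 10, 13, 16, 19, 22, 25, 28, 31; that makes 11.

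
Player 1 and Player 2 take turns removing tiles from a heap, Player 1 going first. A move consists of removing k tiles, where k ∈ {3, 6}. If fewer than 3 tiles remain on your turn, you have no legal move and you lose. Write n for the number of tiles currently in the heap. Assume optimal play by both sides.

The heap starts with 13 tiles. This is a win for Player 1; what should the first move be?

Work bottom-up. With no move the player to move loses. Otherwise the position is W if at least one move leads to an L position for the opponent, and L if every move leads to a W.
n=0: no move → L
n=1: no move → L
n=2: no move → L
n=3: reaches L-position 0 → W
n=4: reaches L-position 1 → W
n=5: reaches L-position 2 → W
n=6: reaches L-position 0 → W
n=7: reaches L-position 1 → W
n=8: reaches L-position 2 → W
n=9: only reaches 6(W), 3(W), all W → L
n=10: only reaches 7(W), 4(W), all W → L
n=11: only reaches 8(W), 5(W), all W → L
n=12: reaches L-position 9 → W
n=13: reaches L-position 10 → W
From 13, the L positions reachable in one move are: 10.

Remove 3, leaving 10.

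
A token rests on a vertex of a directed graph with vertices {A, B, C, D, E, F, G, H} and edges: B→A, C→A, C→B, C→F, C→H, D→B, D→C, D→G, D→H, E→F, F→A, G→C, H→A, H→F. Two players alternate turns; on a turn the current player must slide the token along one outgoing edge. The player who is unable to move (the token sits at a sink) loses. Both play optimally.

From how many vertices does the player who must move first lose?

Positions with no move are L. A position that does have a move is losing for the player to move precisely when every available move leads to a winning position for the opponent. Fill in the labels:
Every edge goes from a vertex to one that appears earlier in the order A, F, H, B, C, G, E, D, so processing vertices in that order labels each vertex after all of its successors.
A: no outgoing edge → L
F: reaches L-position A → W
H: reaches L-position A → W
B: reaches L-position A → W
C: reaches L-position A → W
G: only reaches C(W), which is W → L
E: only reaches F(W), which is W → L
D: reaches L-position G → W
The L vertices are A, E, G; that is 3 in all.

3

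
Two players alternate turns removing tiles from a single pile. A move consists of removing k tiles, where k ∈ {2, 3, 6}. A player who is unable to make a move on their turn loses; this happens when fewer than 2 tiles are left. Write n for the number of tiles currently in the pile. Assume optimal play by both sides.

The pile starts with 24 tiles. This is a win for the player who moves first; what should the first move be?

Label each position W (a win for the player to move) or L (a loss). A position with no legal move is L; any other position is W exactly when some move reaches an L, and L when every move reaches a W.
n=0: no move → L
n=1: no move → L
n=2: →0(L), so W
n=3: →1(L), so W
n=4: →1(L), so W
n=5: →3(W), 2(W) — all W, so L
n=6: →0(L), so W
n=7: →5(L), so W
n=8: →5(L), so W
n=9: →7(W), 6(W), 3(W) — all W, so L
n=10: →8(W), 7(W), 4(W) — all W, so L
n=11: →9(L), so W
n=12: →10(L), so W
n=13: →10(L), so W
n=14: →12(W), 11(W), 8(W) — all W, so L
n=15: →9(L), so W
n=16: →14(L), so W
n=17: →14(L), so W
n=18: →16(W), 15(W), 12(W) — all W, so L
n=19: →17(W), 16(W), 13(W) — all W, so L
n=20: →18(L), so W
n=21: →19(L), so W
n=22: →19(L), so W
n=23: →21(W), 20(W), 17(W) — all W, so L
n=24: →18(L), so W
From 24, the L positions reachable in one move are: 18.

Remove 6, leaving 18.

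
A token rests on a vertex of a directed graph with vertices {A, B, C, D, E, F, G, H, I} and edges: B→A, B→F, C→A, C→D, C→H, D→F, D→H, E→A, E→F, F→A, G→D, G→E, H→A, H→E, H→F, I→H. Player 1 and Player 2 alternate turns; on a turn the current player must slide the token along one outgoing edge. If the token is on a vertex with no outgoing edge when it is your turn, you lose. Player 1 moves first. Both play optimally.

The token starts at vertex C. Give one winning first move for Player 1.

Move to D.

Positions with no move are L. A position that does have a move is losing for the player to move precisely when every available move leads to a winning position for the opponent. Fill in the labels:
Every edge goes from a vertex to one that appears earlier in the order A, F, E, H, D, C, B, G, I, so processing vertices in that order labels each vertex after all of its successors.
A: no outgoing edge → L
F: W (go to A, an L position)
E: W (go to A, an L position)
H: W (go to A, an L position)
D: L (options H(W), F(W) are all W)
C: W (go to D, an L position)
B: W (go to A, an L position)
G: W (go to D, an L position)
I: L (sole option H(W) is W)
From C, the L positions reachable in one move are: D, A. Any move reaching one of these is winning.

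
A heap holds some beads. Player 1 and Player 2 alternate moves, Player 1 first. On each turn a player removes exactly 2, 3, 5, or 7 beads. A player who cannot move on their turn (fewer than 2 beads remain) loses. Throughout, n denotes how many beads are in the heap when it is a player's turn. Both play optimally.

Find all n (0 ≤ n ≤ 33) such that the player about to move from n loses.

Use the standard recursion: the mover loses at a terminal position; elsewhere, the mover wins exactly when some move hands the opponent an L position.
n=0: no move → L
n=1: no move → L
n=2: →0(L), so W
n=3: →1(L), so W
n=4: →1(L), so W
n=5: →0(L), so W
n=6: →1(L), so W
n=7: →0(L), so W
n=8: →1(L), so W
n=9: →7(W), 6(W), 4(W), 2(W) — all W, so L
n=10: →8(W), 7(W), 5(W), 3(W) — all W, so L
n=11: →9(L), so W
n=12: →10(L), so W
n=13: →10(L), so W
n=14: →9(L), so W
n=15: →10(L), so W
n=16: →9(L), so W
n=17: →10(L), so W
n=18: →16(W), 15(W), 13(W), 11(W) — all W, so L
n=19: →17(W), 16(W), 14(W), 12(W) — all W, so L
n=20: →18(L), so W
n=21: →19(L), so W
n=22: →19(L), so W
n=23: →18(L), so W
n=24: →19(L), so W
n=25: →18(L), so W
n=26: →19(L), so W
n=27: →25(W), 24(W), 22(W), 20(W) — all W, so L
n=28: →26(W), 25(W), 23(W), 21(W) — all W, so L
n=29: →27(L), so W
n=30: →28(L), so W
n=31: →28(L), so W
n=32: →27(L), so W
n=33: →28(L), so W
Reading off the rows marked L gives the requested list; there are 8 such values of n.

0, 1, 9, 10, 18, 19, 27, 28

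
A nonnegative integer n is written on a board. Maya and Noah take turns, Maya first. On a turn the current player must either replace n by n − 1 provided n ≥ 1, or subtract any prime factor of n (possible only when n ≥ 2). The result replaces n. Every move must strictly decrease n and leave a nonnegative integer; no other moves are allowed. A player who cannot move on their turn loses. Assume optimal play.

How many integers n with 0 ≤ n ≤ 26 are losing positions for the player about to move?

7

Label each position W (a win for the player to move) or L (a loss). A position with no legal move is L; any other position is W exactly when some move reaches an L, and L when every move reaches a W.
n=0: no move → L
n=1: W (go to 0, an L position)
n=2: W (go to 0, an L position)
n=3: W (go to 0, an L position)
n=4: L (options 2(W), 3(W) are all W)
n=5: W (go to 0, an L position)
n=6: W (go to 4, an L position)
n=7: W (go to 0, an L position)
n=8: L (options 6(W), 7(W) are all W)
n=9: W (go to 8, an L position)
n=10: W (go to 8, an L position)
n=11: W (go to 0, an L position)
n=12: L (options 9(W), 10(W), 11(W) are all W)
n=13: W (go to 0, an L position)
n=14: W (go to 12, an L position)
n=15: W (go to 12, an L position)
n=16: L (options 14(W), 15(W) are all W)
n=17: W (go to 0, an L position)
n=18: W (go to 16, an L position)
n=19: W (go to 0, an L position)
n=20: L (options 15(W), 18(W), 19(W) are all W)
n=21: W (go to 20, an L position)
n=22: W (go to 20, an L position)
n=23: W (go to 0, an L position)
n=24: L (options 21(W), 22(W), 23(W) are all W)
n=25: W (go to 20, an L position)
n=26: W (go to 24, an L position)
L entries with 0 ≤ n ≤ 26: n = 0, 4, 8, 12, 16, 20, 24; that makes 7.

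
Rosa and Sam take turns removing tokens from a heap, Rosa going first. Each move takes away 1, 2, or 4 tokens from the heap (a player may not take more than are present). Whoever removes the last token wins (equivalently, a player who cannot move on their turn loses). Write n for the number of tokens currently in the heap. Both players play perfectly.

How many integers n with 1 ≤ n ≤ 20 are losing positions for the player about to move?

Compute win/loss labels from the base case upward. A position with no move is L. Any other position is W if it can reach an L in one move, else L.
n=0: no move → L
n=1: W (go to 0, an L position)
n=2: W (go to 0, an L position)
n=3: L (options 2(W), 1(W) are all W)
n=4: W (go to 3, an L position)
n=5: W (go to 3, an L position)
n=6: L (options 5(W), 4(W), 2(W) are all W)
n=7: W (go to 6, an L position)
n=8: W (go to 6, an L position)
n=9: L (options 8(W), 7(W), 5(W) are all W)
n=10: W (go to 9, an L position)
n=11: W (go to 9, an L position)
n=12: L (options 11(W), 10(W), 8(W) are all W)
n=13: W (go to 12, an L position)
n=14: W (go to 12, an L position)
n=15: L (options 14(W), 13(W), 11(W) are all W)
n=16: W (go to 15, an L position)
n=17: W (go to 15, an L position)
n=18: L (options 17(W), 16(W), 14(W) are all W)
n=19: W (go to 18, an L position)
n=20: W (go to 18, an L position)
L entries with 1 ≤ n ≤ 20 (n=0 is outside the asked range and is not counted): n = 3, 6, 9, 12, 15, 18; that makes 6.

6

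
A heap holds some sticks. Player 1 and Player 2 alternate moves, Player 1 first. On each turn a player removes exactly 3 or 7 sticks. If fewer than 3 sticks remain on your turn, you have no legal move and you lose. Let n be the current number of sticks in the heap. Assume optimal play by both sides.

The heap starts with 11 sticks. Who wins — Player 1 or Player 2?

Player 2 wins.

Classify positions by backward induction: terminal positions (no move available) are L. From any other position, the mover wins iff some move reaches an L.
n=0: no move → L
n=1: no move → L
n=2: no move → L
n=3: reaches L-position 0 → W
n=4: reaches L-position 1 → W
n=5: reaches L-position 2 → W
n=6: only reaches 3(W), which is W → L
n=7: reaches L-position 0 → W
n=8: reaches L-position 1 → W
n=9: reaches L-position 6 → W
n=10: only reaches 7(W), 3(W), all W → L
n=11: only reaches 8(W), 4(W), all W → L
Every move from 11 reaches a W position, so the mover loses.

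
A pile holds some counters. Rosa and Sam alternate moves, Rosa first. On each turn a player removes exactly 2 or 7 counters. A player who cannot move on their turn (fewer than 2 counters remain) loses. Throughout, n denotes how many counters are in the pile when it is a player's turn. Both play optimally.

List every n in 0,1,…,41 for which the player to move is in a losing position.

Label each position W (a win for the player to move) or L (a loss). A position with no legal move is L; any other position is W exactly when some move reaches an L, and L when every move reaches a W.
n=0: no move → L
n=1: no move → L
n=2: W (go to 0, an L position)
n=3: W (go to 1, an L position)
n=4: L (sole option 2(W) is W)
n=5: L (sole option 3(W) is W)
n=6: W (go to 4, an L position)
n=7: W (go to 5, an L position)
n=8: W (go to 1, an L position)
n=9: L (options 7(W), 2(W) are all W)
n=10: L (options 8(W), 3(W) are all W)
n=11: W (go to 9, an L position)
n=12: W (go to 10, an L position)
n=13: L (options 11(W), 6(W) are all W)
n=14: L (options 12(W), 7(W) are all W)
n=15: W (go to 13, an L position)
n=16: W (go to 14, an L position)
n=17: W (go to 10, an L position)
n=18: L (options 16(W), 11(W) are all W)
n=19: L (options 17(W), 12(W) are all W)
n=20: W (go to 18, an L position)
n=21: W (go to 19, an L position)
n=22: L (options 20(W), 15(W) are all W)
n=23: L (options 21(W), 16(W) are all W)
n=24: W (go to 22, an L position)
n=25: W (go to 23, an L position)
n=26: W (go to 19, an L position)
n=27: L (options 25(W), 20(W) are all W)
n=28: L (options 26(W), 21(W) are all W)
n=29: W (go to 27, an L position)
n=30: W (go to 28, an L position)
n=31: L (options 29(W), 24(W) are all W)
n=32: L (options 30(W), 25(W) are all W)
n=33: W (go to 31, an L position)
n=34: W (go to 32, an L position)
n=35: W (go to 28, an L position)
n=36: L (options 34(W), 29(W) are all W)
n=37: L (options 35(W), 30(W) are all W)
n=38: W (go to 36, an L position)
n=39: W (go to 37, an L position)
n=40: L (options 38(W), 33(W) are all W)
n=41: L (options 39(W), 34(W) are all W)
The losing starting values of n are exactly the entries labelled L in this table (20 of them).

0, 1, 4, 5, 9, 10, 13, 14, 18, 19, 22, 23, 27, 28, 31, 32, 36, 37, 40, 41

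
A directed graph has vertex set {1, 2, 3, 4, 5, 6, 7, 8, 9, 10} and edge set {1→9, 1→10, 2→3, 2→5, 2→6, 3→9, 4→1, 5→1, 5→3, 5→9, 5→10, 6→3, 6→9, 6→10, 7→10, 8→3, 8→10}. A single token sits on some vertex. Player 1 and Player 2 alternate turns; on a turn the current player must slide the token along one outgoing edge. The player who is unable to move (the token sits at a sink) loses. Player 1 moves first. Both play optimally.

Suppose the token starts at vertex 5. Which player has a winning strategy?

Work bottom-up. With no move the player to move loses. Otherwise the position is W if at least one move leads to an L position for the opponent, and L if every move leads to a W.
Every edge goes from a vertex to one that appears earlier in the order 9, 10, 3, 6, 1, 5, 8, 7, 4, 2, so processing vertices in that order labels each vertex after all of its successors.
9: no outgoing edge → L
10: no outgoing edge → L
3: reaches L-position 9 → W
6: reaches L-position 10 → W
1: reaches L-position 10 → W
5: reaches L-position 10 → W
8: reaches L-position 10 → W
7: reaches L-position 10 → W
4: only reaches 1(W), which is W → L
2: only reaches 5(W), 6(W), 3(W), all W → L
From 5 Player 1 can move to 10, reaching an L position.

Player 1 wins.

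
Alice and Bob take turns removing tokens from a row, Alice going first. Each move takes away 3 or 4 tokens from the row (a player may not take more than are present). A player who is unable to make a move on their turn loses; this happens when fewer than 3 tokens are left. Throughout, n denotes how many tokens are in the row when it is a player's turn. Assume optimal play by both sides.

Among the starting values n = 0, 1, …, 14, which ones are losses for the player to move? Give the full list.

0, 1, 2, 7, 8, 9, 14

Classify positions by backward induction: terminal positions (no move available) are L. From any other position, the mover wins iff some move reaches an L.
n=0: no move → L
n=1: no move → L
n=2: no move → L
n=3: W (go to 0, an L position)
n=4: W (go to 1, an L position)
n=5: W (go to 2, an L position)
n=6: W (go to 2, an L position)
n=7: L (options 4(W), 3(W) are all W)
n=8: L (options 5(W), 4(W) are all W)
n=9: L (options 6(W), 5(W) are all W)
n=10: W (go to 7, an L position)
n=11: W (go to 8, an L position)
n=12: W (go to 9, an L position)
n=13: W (go to 9, an L position)
n=14: L (options 11(W), 10(W) are all W)
Reading off the rows marked L gives the requested list; there are 7 such values of n.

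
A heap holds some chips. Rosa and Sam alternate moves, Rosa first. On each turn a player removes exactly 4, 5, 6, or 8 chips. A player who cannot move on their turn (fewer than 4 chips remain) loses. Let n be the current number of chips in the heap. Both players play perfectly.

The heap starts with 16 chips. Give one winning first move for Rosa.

Label each position W (a win for the player to move) or L (a loss). A position with no legal move is L; any other position is W exactly when some move reaches an L, and L when every move reaches a W.
n=0: no move → L
n=1: no move → L
n=2: no move → L
n=3: no move → L
n=4: can move to 0, which is L ⇒ W
n=5: can move to 1, which is L ⇒ W
n=6: can move to 2, which is L ⇒ W
n=7: can move to 3, which is L ⇒ W
n=8: can move to 3, which is L ⇒ W
n=9: can move to 3, which is L ⇒ W
n=10: can move to 2, which is L ⇒ W
n=11: can move to 3, which is L ⇒ W
n=12: moves to 8(W), 7(W), 6(W), 4(W); every one is W ⇒ L
n=13: moves to 9(W), 8(W), 7(W), 5(W); every one is W ⇒ L
n=14: moves to 10(W), 9(W), 8(W), 6(W); every one is W ⇒ L
n=15: moves to 11(W), 10(W), 9(W), 7(W); every one is W ⇒ L
n=16: can move to 12, which is L ⇒ W
From 16, the L positions reachable in one move are: 12.

Remove 4, leaving 12.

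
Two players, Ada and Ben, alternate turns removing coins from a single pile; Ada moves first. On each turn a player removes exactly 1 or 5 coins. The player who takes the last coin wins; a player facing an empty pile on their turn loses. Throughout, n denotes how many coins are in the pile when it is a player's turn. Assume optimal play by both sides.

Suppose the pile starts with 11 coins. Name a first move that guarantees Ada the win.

Classify positions by backward induction: terminal positions (no move available) are L. From any other position, the mover wins iff some move reaches an L.
n=0: no move → L
n=1: can move to 0, which is L ⇒ W
n=2: the only move is to 1(W), a W ⇒ L
n=3: can move to 2, which is L ⇒ W
n=4: the only move is to 3(W), a W ⇒ L
n=5: can move to 4, which is L ⇒ W
n=6: moves to 5(W), 1(W); every one is W ⇒ L
n=7: can move to 6, which is L ⇒ W
n=8: moves to 7(W), 3(W); every one is W ⇒ L
n=9: can move to 8, which is L ⇒ W
n=10: moves to 9(W), 5(W); every one is W ⇒ L
n=11: can move to 10, which is L ⇒ W
From 11, the L positions reachable in one move are: 10, 6. Any move reaching one of these is winning.

Remove 1, leaving 10.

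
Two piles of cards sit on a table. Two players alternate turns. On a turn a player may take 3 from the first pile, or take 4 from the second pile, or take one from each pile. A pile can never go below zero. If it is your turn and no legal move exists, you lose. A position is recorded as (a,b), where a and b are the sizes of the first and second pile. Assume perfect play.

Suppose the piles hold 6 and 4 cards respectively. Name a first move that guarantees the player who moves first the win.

Build the W/L table. Terminal = L. A non-terminal position is W if it has a move to some L; otherwise it is L.
No move ever increases a pile, so every position that can arise here has a ≤ 6 and b ≤ 4; it is enough to label the cells with 0 ≤ a ≤ 6 and 0 ≤ b ≤ 4.
Every move lowers a or b (never raises either), so fill the grid row by row in increasing a, and left to right within a row: each cell's successors are then already labelled.
      b=0  b=1  b=2  b=3  b=4
a=0:    L    L    L    L    W
a=1:    L    W    W    W    W
a=2:    L    W    L    L    W
a=3:    W    W    W    W    W
a=4:    W    L    L    L    L
a=5:    W    L    W    W    W
a=6:    L    L    W    L    W
Cells with no legal move (terminal, hence L): (0,0), (0,1), (0,2), (0,3), (1,0), (2,0).
The remaining L cells, each justified by listing all of its moves:
(2,2): L (sole option (1,1)(W) is W)
(2,3): L (sole option (1,2)(W) is W)
(4,1): L (options (1,1)(W), (3,0)(W) are all W)
(4,2): L (options (1,2)(W), (3,1)(W) are all W)
(4,3): L (options (1,3)(W), (3,2)(W) are all W)
(4,4): L (options (1,4)(W), (4,0)(W), (3,3)(W) are all W)
(5,1): L (options (2,1)(W), (4,0)(W) are all W)
(6,0): L (sole option (3,0)(W) is W)
(6,1): L (options (3,1)(W), (5,0)(W) are all W)
(6,3): L (options (3,3)(W), (5,2)(W) are all W)
Every other cell has at least one move into one of the L cells above, so it is W.
From (6,4), the L positions reachable in one move are: (6,0).

Move to (6,0).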